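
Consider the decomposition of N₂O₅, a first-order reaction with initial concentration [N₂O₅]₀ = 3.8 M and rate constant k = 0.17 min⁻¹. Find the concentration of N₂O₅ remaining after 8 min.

0.9753 M

Step 1: For a first-order reaction: [N₂O₅] = [N₂O₅]₀ × e^(-kt)
Step 2: [N₂O₅] = 3.8 × e^(-0.17 × 8)
Step 3: [N₂O₅] = 3.8 × e^(-1.36)
Step 4: [N₂O₅] = 3.8 × 0.256661 = 0.9753 M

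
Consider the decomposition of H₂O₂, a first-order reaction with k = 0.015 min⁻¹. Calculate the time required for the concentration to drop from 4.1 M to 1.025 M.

92.42 min

Step 1: For first-order: t = ln([H₂O₂]₀/[H₂O₂])/k
Step 2: t = ln(4.1/1.025)/0.015
Step 3: t = ln(4)/0.015
Step 4: t = 1.386/0.015 = 92.42 min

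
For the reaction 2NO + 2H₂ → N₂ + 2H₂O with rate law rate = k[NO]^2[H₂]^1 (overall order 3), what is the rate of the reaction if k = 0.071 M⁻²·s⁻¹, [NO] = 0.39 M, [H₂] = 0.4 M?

0.00432 M/s

Step 1: The rate law is rate = k[NO]^2[H₂]^1, overall order = 2+1 = 3
Step 2: Substitute values: rate = 0.071 × (0.39)^2 × (0.4)^1
Step 3: rate = 0.071 × 0.1521 × 0.4 = 0.00431964 M/s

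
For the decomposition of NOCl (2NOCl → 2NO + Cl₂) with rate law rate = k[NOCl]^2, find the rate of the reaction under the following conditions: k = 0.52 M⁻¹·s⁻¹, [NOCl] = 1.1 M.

0.6292 M/s

Step 1: Identify the rate law: rate = k[NOCl]^2
Step 2: Substitute values: rate = 0.52 × (1.1)^2
Step 3: Calculate: rate = 0.52 × 1.21 = 0.6292 M/s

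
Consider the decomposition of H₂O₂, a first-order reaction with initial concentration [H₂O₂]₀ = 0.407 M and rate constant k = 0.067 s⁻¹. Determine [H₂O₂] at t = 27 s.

0.06667 M

Step 1: For a first-order reaction: [H₂O₂] = [H₂O₂]₀ × e^(-kt)
Step 2: [H₂O₂] = 0.407 × e^(-0.067 × 27)
Step 3: [H₂O₂] = 0.407 × e^(-1.809)
Step 4: [H₂O₂] = 0.407 × 0.163818 = 0.06667 M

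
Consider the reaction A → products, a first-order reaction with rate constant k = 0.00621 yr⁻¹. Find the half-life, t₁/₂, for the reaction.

111.6 yr

Step 1: For a first-order reaction, t₁/₂ = ln(2)/k
Step 2: t₁/₂ = ln(2)/0.00621
Step 3: t₁/₂ = 0.6931/0.00621 = 111.6 yr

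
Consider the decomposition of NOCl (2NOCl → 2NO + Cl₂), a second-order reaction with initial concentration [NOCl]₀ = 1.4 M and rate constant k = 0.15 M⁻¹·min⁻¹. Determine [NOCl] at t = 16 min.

0.3211 M

Step 1: For a second-order reaction: 1/[NOCl] = 1/[NOCl]₀ + kt
Step 2: 1/[NOCl] = 1/1.4 + 0.15 × 16
Step 3: 1/[NOCl] = 0.7143 + 2.4 = 3.114
Step 4: [NOCl] = 1/3.114 = 0.3211 M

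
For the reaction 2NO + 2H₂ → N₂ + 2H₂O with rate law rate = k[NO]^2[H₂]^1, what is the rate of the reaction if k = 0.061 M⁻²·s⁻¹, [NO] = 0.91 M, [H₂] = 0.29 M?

0.01465 M/s

Step 1: The rate law is rate = k[NO]^2[H₂]^1
Step 2: Substitute: rate = 0.061 × (0.91)^2 × (0.29)^1
Step 3: rate = 0.061 × 0.8281 × 0.29 = 0.0146491 M/s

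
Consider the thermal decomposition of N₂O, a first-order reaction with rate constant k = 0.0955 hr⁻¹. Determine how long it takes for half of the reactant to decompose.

7.258 hr

Step 1: For a first-order reaction, t₁/₂ = ln(2)/k
Step 2: t₁/₂ = ln(2)/0.0955
Step 3: t₁/₂ = 0.6931/0.0955 = 7.258 hr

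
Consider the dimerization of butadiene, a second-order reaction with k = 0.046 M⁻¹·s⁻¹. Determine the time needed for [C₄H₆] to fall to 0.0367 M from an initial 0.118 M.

408.1 s

Step 1: For second-order: t = (1/[C₄H₆] - 1/[C₄H₆]₀)/k
Step 2: t = (1/0.0367 - 1/0.118)/0.046
Step 3: t = (27.25 - 8.475)/0.046
Step 4: t = 18.77/0.046 = 408.1 s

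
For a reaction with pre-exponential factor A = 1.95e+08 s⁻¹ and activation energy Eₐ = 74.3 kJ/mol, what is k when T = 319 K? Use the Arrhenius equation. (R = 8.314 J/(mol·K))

1.33e-04 s⁻¹

Step 1: Use the Arrhenius equation: k = A × exp(-Eₐ/RT)
Step 2: Convert Eₐ to J/mol: 74.3 kJ/mol = 74300 J/mol
Step 3: Calculate the exponent: -Eₐ/(RT) = -74300/(8.314 × 319) = -28.01484
Step 4: k = 1.95e+08 × exp(-28.01484)
Step 5: k = 1.95e+08 × 6.81255e-13 = 1.3284e-04 s⁻¹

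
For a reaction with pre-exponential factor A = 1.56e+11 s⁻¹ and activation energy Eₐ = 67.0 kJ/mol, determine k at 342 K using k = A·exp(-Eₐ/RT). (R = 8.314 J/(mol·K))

9.11e+00 s⁻¹

Step 1: Use the Arrhenius equation: k = A × exp(-Eₐ/RT)
Step 2: Convert Eₐ to J/mol: 67.0 kJ/mol = 67000 J/mol
Step 3: Calculate the exponent: -Eₐ/(RT) = -67000/(8.314 × 342) = -23.56344
Step 4: k = 1.56e+11 × exp(-23.56344)
Step 5: k = 1.56e+11 × 5.84155e-11 = 9.1128e+00 s⁻¹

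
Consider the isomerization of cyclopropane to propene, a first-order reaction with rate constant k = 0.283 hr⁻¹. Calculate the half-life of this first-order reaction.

2.449 hr

Step 1: For a first-order reaction, t₁/₂ = ln(2)/k
Step 2: t₁/₂ = ln(2)/0.283
Step 3: t₁/₂ = 0.6931/0.283 = 2.449 hr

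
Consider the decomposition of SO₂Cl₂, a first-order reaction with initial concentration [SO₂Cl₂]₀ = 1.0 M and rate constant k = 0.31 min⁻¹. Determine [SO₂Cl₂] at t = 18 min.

0.003773 M

Step 1: For a first-order reaction: [SO₂Cl₂] = [SO₂Cl₂]₀ × e^(-kt)
Step 2: [SO₂Cl₂] = 1.0 × e^(-0.31 × 18)
Step 3: [SO₂Cl₂] = 1.0 × e^(-5.58)
Step 4: [SO₂Cl₂] = 1.0 × 0.00377257 = 0.003773 M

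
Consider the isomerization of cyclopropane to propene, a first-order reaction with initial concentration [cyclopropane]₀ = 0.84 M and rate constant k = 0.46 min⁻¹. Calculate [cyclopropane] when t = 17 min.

0.0003374 M

Step 1: For a first-order reaction: [cyclopropane] = [cyclopropane]₀ × e^(-kt)
Step 2: [cyclopropane] = 0.84 × e^(-0.46 × 17)
Step 3: [cyclopropane] = 0.84 × e^(-7.82)
Step 4: [cyclopropane] = 0.84 × 0.000401622 = 0.0003374 M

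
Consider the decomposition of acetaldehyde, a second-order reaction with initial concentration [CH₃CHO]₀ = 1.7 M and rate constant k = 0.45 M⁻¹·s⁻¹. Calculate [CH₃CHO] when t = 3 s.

0.5159 M

Step 1: For a second-order reaction: 1/[CH₃CHO] = 1/[CH₃CHO]₀ + kt
Step 2: 1/[CH₃CHO] = 1/1.7 + 0.45 × 3
Step 3: 1/[CH₃CHO] = 0.5882 + 1.35 = 1.938
Step 4: [CH₃CHO] = 1/1.938 = 0.5159 M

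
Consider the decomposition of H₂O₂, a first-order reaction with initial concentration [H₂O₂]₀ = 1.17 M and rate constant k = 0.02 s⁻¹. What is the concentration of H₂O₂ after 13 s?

0.9021 M

Step 1: For a first-order reaction: [H₂O₂] = [H₂O₂]₀ × e^(-kt)
Step 2: [H₂O₂] = 1.17 × e^(-0.02 × 13)
Step 3: [H₂O₂] = 1.17 × e^(-0.26)
Step 4: [H₂O₂] = 1.17 × 0.771052 = 0.9021 M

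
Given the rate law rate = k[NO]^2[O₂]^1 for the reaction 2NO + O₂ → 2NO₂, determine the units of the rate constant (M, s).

M⁻²·s⁻¹

Step 1: Overall order = 2 + 1 = 3.
Step 2: rate has units M·s⁻¹; [NO]^2[O₂]^1 has units M^3.
Step 3: k = rate/([NO]^2[O₂]^1), so units of k = M^(1-3)·s⁻¹ = M⁻²·s⁻¹.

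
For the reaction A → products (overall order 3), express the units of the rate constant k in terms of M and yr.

M⁻²·yr⁻¹

Step 1: For overall order n, rate = k × (concentration)^n.
Step 2: Rate has units M·yr⁻¹; concentration term has units M^3.
Step 3: k = rate / (concentration)^n, so units of k = M^(1-3)·yr⁻¹ = M⁻²·yr⁻¹.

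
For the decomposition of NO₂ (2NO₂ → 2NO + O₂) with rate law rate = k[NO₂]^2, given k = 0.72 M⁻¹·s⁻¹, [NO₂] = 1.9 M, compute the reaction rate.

2.599 M/s

Step 1: Identify the rate law: rate = k[NO₂]^2
Step 2: Substitute values: rate = 0.72 × (1.9)^2
Step 3: Calculate: rate = 0.72 × 3.61 = 2.5992 M/s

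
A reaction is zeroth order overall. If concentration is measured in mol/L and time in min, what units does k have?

mol/L·min⁻¹

Step 1: For overall order n, rate = k × (concentration)^n.
Step 2: Rate has units mol/L·min⁻¹; concentration term has units (mol/L)^0.
Step 3: k = rate / (concentration)^n, so units of k = (mol/L)^(1-0)·min⁻¹ = mol/L·min⁻¹.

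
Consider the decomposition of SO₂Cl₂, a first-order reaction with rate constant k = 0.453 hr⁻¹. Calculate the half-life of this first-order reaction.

1.53 hr

Step 1: For a first-order reaction, t₁/₂ = ln(2)/k
Step 2: t₁/₂ = ln(2)/0.453
Step 3: t₁/₂ = 0.6931/0.453 = 1.53 hr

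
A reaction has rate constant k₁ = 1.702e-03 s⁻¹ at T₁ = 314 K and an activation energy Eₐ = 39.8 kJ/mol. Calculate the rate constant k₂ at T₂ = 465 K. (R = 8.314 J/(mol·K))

2.405e-01 s⁻¹

Step 1: Use the two-temperature Arrhenius form: ln(k₂/k₁) = -Eₐ/R × (1/T₂ - 1/T₁)
Step 2: Convert Eₐ to J/mol: 39.8 kJ/mol = 39800 J/mol
Step 3: 1/T₂ - 1/T₁ = 1/465 - 1/314 = -1.034176e-03 K⁻¹
Step 4: ln(k₂/k₁) = -39800/8.314 × -1.034176e-03 = 4.95071
Step 5: k₂ = k₁ × exp(4.95071) = 1.702e-03 × 1.41275e+02 = 2.405e-01 s⁻¹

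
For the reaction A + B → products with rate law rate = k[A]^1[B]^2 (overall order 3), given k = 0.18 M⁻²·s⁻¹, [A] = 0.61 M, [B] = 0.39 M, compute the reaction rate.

0.0167 M/s

Step 1: The rate law is rate = k[A]^1[B]^2, overall order = 1+2 = 3
Step 2: Substitute values: rate = 0.18 × (0.61)^1 × (0.39)^2
Step 3: rate = 0.18 × 0.61 × 0.1521 = 0.0167006 M/s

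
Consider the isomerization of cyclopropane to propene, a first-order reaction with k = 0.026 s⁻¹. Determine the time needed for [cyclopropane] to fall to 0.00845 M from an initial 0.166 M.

114.5 s

Step 1: For first-order: t = ln([cyclopropane]₀/[cyclopropane])/k
Step 2: t = ln(0.166/0.00845)/0.026
Step 3: t = ln(19.64)/0.026
Step 4: t = 2.978/0.026 = 114.5 s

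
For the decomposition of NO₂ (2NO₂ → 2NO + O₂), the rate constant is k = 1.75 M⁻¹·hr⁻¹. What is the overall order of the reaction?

second order (2)

Step 1: The units of k for an nth-order reaction are (concentration)^(1-n)·(time)⁻¹.
Step 2: Here k has units M⁻¹·hr⁻¹, so the concentration exponent is -1.
Step 3: 1 - n = -1 ⇒ n = 2. The reaction is second order.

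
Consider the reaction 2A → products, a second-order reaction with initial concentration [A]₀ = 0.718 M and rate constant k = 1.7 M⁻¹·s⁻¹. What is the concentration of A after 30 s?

0.01909 M

Step 1: For a second-order reaction: 1/[A] = 1/[A]₀ + kt
Step 2: 1/[A] = 1/0.718 + 1.7 × 30
Step 3: 1/[A] = 1.393 + 51 = 52.39
Step 4: [A] = 1/52.39 = 0.01909 M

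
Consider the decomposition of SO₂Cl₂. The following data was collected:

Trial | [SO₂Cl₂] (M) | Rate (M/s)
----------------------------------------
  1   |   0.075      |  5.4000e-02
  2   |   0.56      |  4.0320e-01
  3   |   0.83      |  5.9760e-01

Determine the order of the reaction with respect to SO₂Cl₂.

first order (1)

Step 1: Compare trials to find order n where rate₂/rate₁ = ([SO₂Cl₂]₂/[SO₂Cl₂]₁)^n
Step 2: rate₂/rate₁ = 4.0320e-01/5.4000e-02 = 7.467
Step 3: [SO₂Cl₂]₂/[SO₂Cl₂]₁ = 0.56/0.075 = 7.467
Step 4: n = ln(7.467)/ln(7.467) = 1.00 ≈ 1
Step 5: The reaction is first order in SO₂Cl₂.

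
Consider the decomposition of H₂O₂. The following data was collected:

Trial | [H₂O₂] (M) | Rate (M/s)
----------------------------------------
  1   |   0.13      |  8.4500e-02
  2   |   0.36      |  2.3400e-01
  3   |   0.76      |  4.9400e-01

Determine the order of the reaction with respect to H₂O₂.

first order (1)

Step 1: Compare trials to find order n where rate₂/rate₁ = ([H₂O₂]₂/[H₂O₂]₁)^n
Step 2: rate₂/rate₁ = 2.3400e-01/8.4500e-02 = 2.769
Step 3: [H₂O₂]₂/[H₂O₂]₁ = 0.36/0.13 = 2.769
Step 4: n = ln(2.769)/ln(2.769) = 1.00 ≈ 1
Step 5: The reaction is first order in H₂O₂.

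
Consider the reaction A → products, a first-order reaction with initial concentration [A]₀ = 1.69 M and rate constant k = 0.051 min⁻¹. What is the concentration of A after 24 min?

0.4969 M

Step 1: For a first-order reaction: [A] = [A]₀ × e^(-kt)
Step 2: [A] = 1.69 × e^(-0.051 × 24)
Step 3: [A] = 1.69 × e^(-1.224)
Step 4: [A] = 1.69 × 0.294052 = 0.4969 M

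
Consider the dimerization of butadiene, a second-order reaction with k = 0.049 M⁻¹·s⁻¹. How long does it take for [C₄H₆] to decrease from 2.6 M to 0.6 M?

26.16 s

Step 1: For second-order: t = (1/[C₄H₆] - 1/[C₄H₆]₀)/k
Step 2: t = (1/0.6 - 1/2.6)/0.049
Step 3: t = (1.667 - 0.3846)/0.049
Step 4: t = 1.282/0.049 = 26.16 s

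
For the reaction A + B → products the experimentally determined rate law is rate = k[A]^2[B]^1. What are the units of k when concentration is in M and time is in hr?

M⁻²·hr⁻¹

Step 1: Overall order = 2 + 1 = 3.
Step 2: rate has units M·hr⁻¹; [A]^2[B]^1 has units M^3.
Step 3: k = rate/([A]^2[B]^1), so units of k = M^(1-3)·hr⁻¹ = M⁻²·hr⁻¹.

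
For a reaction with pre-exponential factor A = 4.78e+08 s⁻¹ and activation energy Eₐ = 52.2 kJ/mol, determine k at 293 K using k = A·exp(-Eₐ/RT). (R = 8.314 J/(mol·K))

2.36e-01 s⁻¹

Step 1: Use the Arrhenius equation: k = A × exp(-Eₐ/RT)
Step 2: Convert Eₐ to J/mol: 52.2 kJ/mol = 52200 J/mol
Step 3: Calculate the exponent: -Eₐ/(RT) = -52200/(8.314 × 293) = -21.42855
Step 4: k = 4.78e+08 × exp(-21.42855)
Step 5: k = 4.78e+08 × 4.93968e-10 = 2.3612e-01 s⁻¹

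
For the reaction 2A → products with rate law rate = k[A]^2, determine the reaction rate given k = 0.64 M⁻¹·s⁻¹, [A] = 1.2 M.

0.9216 M/s

Step 1: Identify the rate law: rate = k[A]^2
Step 2: Substitute values: rate = 0.64 × (1.2)^2
Step 3: Calculate: rate = 0.64 × 1.44 = 0.9216 M/s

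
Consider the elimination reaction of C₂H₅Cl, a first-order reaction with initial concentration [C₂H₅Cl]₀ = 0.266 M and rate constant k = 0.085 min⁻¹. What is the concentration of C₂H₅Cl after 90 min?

0.0001266 M

Step 1: For a first-order reaction: [C₂H₅Cl] = [C₂H₅Cl]₀ × e^(-kt)
Step 2: [C₂H₅Cl] = 0.266 × e^(-0.085 × 90)
Step 3: [C₂H₅Cl] = 0.266 × e^(-7.65)
Step 4: [C₂H₅Cl] = 0.266 × 0.000476044 = 0.0001266 M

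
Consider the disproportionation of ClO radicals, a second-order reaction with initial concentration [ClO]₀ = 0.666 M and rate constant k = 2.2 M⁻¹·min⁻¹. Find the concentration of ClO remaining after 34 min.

0.01311 M

Step 1: For a second-order reaction: 1/[ClO] = 1/[ClO]₀ + kt
Step 2: 1/[ClO] = 1/0.666 + 2.2 × 34
Step 3: 1/[ClO] = 1.502 + 74.8 = 76.3
Step 4: [ClO] = 1/76.3 = 0.01311 M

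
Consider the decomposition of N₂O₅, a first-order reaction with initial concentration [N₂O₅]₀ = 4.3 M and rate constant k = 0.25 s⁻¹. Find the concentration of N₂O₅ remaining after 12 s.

0.2141 M

Step 1: For a first-order reaction: [N₂O₅] = [N₂O₅]₀ × e^(-kt)
Step 2: [N₂O₅] = 4.3 × e^(-0.25 × 12)
Step 3: [N₂O₅] = 4.3 × e^(-3)
Step 4: [N₂O₅] = 4.3 × 0.0497871 = 0.2141 M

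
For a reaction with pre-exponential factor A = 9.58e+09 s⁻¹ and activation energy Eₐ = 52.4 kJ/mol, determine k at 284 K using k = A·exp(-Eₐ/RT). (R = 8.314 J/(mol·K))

2.20e+00 s⁻¹

Step 1: Use the Arrhenius equation: k = A × exp(-Eₐ/RT)
Step 2: Convert Eₐ to J/mol: 52.4 kJ/mol = 52400 J/mol
Step 3: Calculate the exponent: -Eₐ/(RT) = -52400/(8.314 × 284) = -22.19233
Step 4: k = 9.58e+09 × exp(-22.19233)
Step 5: k = 9.58e+09 × 2.30141e-10 = 2.2048e+00 s⁻¹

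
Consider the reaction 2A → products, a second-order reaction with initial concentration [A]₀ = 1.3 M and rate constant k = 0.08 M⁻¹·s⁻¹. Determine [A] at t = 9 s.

0.6715 M

Step 1: For a second-order reaction: 1/[A] = 1/[A]₀ + kt
Step 2: 1/[A] = 1/1.3 + 0.08 × 9
Step 3: 1/[A] = 0.7692 + 0.72 = 1.489
Step 4: [A] = 1/1.489 = 0.6715 M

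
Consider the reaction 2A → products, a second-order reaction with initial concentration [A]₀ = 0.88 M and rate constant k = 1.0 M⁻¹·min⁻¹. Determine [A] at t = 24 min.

0.03978 M

Step 1: For a second-order reaction: 1/[A] = 1/[A]₀ + kt
Step 2: 1/[A] = 1/0.88 + 1.0 × 24
Step 3: 1/[A] = 1.136 + 24 = 25.14
Step 4: [A] = 1/25.14 = 0.03978 M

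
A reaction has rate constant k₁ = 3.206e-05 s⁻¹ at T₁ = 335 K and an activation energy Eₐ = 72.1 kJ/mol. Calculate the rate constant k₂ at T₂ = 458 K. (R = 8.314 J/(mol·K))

3.352e-02 s⁻¹

Step 1: Use the two-temperature Arrhenius form: ln(k₂/k₁) = -Eₐ/R × (1/T₂ - 1/T₁)
Step 2: Convert Eₐ to J/mol: 72.1 kJ/mol = 72100 J/mol
Step 3: 1/T₂ - 1/T₁ = 1/458 - 1/335 = -8.016685e-04 K⁻¹
Step 4: ln(k₂/k₁) = -72100/8.314 × -8.016685e-04 = 6.95216
Step 5: k₂ = k₁ × exp(6.95216) = 3.206e-05 × 1.04541e+03 = 3.352e-02 s⁻¹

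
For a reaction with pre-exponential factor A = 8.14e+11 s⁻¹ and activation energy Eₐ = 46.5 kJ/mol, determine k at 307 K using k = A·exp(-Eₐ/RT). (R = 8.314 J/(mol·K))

9.97e+03 s⁻¹

Step 1: Use the Arrhenius equation: k = A × exp(-Eₐ/RT)
Step 2: Convert Eₐ to J/mol: 46.5 kJ/mol = 46500 J/mol
Step 3: Calculate the exponent: -Eₐ/(RT) = -46500/(8.314 × 307) = -18.21816
Step 4: k = 8.14e+11 × exp(-18.21816)
Step 5: k = 8.14e+11 × 1.22449e-08 = 9.9673e+03 s⁻¹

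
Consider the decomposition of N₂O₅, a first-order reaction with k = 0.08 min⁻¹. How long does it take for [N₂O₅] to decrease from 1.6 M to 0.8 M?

8.664 min

Step 1: For first-order: t = ln([N₂O₅]₀/[N₂O₅])/k
Step 2: t = ln(1.6/0.8)/0.08
Step 3: t = ln(2)/0.08
Step 4: t = 0.6931/0.08 = 8.664 min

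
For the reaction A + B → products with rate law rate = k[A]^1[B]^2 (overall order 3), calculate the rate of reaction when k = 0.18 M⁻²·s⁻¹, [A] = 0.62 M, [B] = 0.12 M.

0.001607 M/s

Step 1: The rate law is rate = k[A]^1[B]^2, overall order = 1+2 = 3
Step 2: Substitute values: rate = 0.18 × (0.62)^1 × (0.12)^2
Step 3: rate = 0.18 × 0.62 × 0.0144 = 0.00160704 M/s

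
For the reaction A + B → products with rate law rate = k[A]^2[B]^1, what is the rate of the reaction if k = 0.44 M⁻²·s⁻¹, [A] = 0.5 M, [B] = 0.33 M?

0.0363 M/s

Step 1: The rate law is rate = k[A]^2[B]^1
Step 2: Substitute: rate = 0.44 × (0.5)^2 × (0.33)^1
Step 3: rate = 0.44 × 0.25 × 0.33 = 0.0363 M/s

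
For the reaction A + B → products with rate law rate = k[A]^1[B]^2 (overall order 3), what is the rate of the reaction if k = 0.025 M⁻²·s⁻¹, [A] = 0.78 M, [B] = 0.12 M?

0.0002808 M/s

Step 1: The rate law is rate = k[A]^1[B]^2, overall order = 1+2 = 3
Step 2: Substitute values: rate = 0.025 × (0.78)^1 × (0.12)^2
Step 3: rate = 0.025 × 0.78 × 0.0144 = 0.0002808 M/s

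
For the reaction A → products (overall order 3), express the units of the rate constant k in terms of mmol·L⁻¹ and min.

(mmol·L⁻¹)⁻²·min⁻¹

Step 1: For overall order n, rate = k × (concentration)^n.
Step 2: Rate has units mmol·L⁻¹·min⁻¹; concentration term has units (mmol·L⁻¹)^3.
Step 3: k = rate / (concentration)^n, so units of k = (mmol·L⁻¹)^(1-3)·min⁻¹ = (mmol·L⁻¹)⁻²·min⁻¹.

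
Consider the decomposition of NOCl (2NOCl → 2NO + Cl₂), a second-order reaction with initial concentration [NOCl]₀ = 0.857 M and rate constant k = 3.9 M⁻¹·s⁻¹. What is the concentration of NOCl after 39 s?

0.006525 M

Step 1: For a second-order reaction: 1/[NOCl] = 1/[NOCl]₀ + kt
Step 2: 1/[NOCl] = 1/0.857 + 3.9 × 39
Step 3: 1/[NOCl] = 1.167 + 152.1 = 153.3
Step 4: [NOCl] = 1/153.3 = 0.006525 M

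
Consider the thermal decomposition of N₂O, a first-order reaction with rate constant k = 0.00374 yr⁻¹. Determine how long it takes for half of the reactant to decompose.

185.3 yr

Step 1: For a first-order reaction, t₁/₂ = ln(2)/k
Step 2: t₁/₂ = ln(2)/0.00374
Step 3: t₁/₂ = 0.6931/0.00374 = 185.3 yr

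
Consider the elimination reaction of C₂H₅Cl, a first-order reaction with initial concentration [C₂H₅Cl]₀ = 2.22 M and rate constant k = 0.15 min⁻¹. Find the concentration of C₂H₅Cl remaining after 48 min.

0.001657 M

Step 1: For a first-order reaction: [C₂H₅Cl] = [C₂H₅Cl]₀ × e^(-kt)
Step 2: [C₂H₅Cl] = 2.22 × e^(-0.15 × 48)
Step 3: [C₂H₅Cl] = 2.22 × e^(-7.2)
Step 4: [C₂H₅Cl] = 2.22 × 0.000746586 = 0.001657 M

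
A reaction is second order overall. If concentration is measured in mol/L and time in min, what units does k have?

(mol/L)⁻¹·min⁻¹

Step 1: For overall order n, rate = k × (concentration)^n.
Step 2: Rate has units mol/L·min⁻¹; concentration term has units (mol/L)^2.
Step 3: k = rate / (concentration)^n, so units of k = (mol/L)^(1-2)·min⁻¹ = (mol/L)⁻¹·min⁻¹.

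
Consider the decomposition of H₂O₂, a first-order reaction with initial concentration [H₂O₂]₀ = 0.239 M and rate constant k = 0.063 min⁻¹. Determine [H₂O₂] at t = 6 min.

0.1638 M

Step 1: For a first-order reaction: [H₂O₂] = [H₂O₂]₀ × e^(-kt)
Step 2: [H₂O₂] = 0.239 × e^(-0.063 × 6)
Step 3: [H₂O₂] = 0.239 × e^(-0.378)
Step 4: [H₂O₂] = 0.239 × 0.685231 = 0.1638 M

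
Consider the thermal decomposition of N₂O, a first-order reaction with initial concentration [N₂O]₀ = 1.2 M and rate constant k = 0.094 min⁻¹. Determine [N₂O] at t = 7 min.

0.6215 M

Step 1: For a first-order reaction: [N₂O] = [N₂O]₀ × e^(-kt)
Step 2: [N₂O] = 1.2 × e^(-0.094 × 7)
Step 3: [N₂O] = 1.2 × e^(-0.658)
Step 4: [N₂O] = 1.2 × 0.517886 = 0.6215 M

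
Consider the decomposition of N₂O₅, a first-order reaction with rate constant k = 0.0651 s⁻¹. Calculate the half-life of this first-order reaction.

10.65 s

Step 1: For a first-order reaction, t₁/₂ = ln(2)/k
Step 2: t₁/₂ = ln(2)/0.0651
Step 3: t₁/₂ = 0.6931/0.0651 = 10.65 s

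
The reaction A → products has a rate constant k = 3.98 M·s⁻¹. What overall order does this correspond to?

zeroth order (0)

Step 1: The units of k for an nth-order reaction are (concentration)^(1-n)·(time)⁻¹.
Step 2: Here k has units M·s⁻¹, so the concentration exponent is 1.
Step 3: 1 - n = 1 ⇒ n = 0. The reaction is zeroth order.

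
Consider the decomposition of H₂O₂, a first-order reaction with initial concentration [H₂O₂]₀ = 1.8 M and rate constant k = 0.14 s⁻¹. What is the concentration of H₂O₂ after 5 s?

0.8939 M

Step 1: For a first-order reaction: [H₂O₂] = [H₂O₂]₀ × e^(-kt)
Step 2: [H₂O₂] = 1.8 × e^(-0.14 × 5)
Step 3: [H₂O₂] = 1.8 × e^(-0.7)
Step 4: [H₂O₂] = 1.8 × 0.496585 = 0.8939 M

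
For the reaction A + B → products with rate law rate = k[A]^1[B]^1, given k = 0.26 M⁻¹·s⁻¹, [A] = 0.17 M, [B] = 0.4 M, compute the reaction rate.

0.01768 M/s

Step 1: The rate law is rate = k[A]^1[B]^1
Step 2: Substitute: rate = 0.26 × (0.17)^1 × (0.4)^1
Step 3: rate = 0.26 × 0.17 × 0.4 = 0.01768 M/s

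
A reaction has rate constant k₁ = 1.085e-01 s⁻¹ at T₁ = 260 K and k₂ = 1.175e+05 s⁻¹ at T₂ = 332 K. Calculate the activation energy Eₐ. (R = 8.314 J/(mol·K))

138.5 kJ/mol

Step 1: Use the two-temperature Arrhenius form: ln(k₂/k₁) = -Eₐ/R × (1/T₂ - 1/T₁)
Step 2: ln(k₂/k₁) = ln(1.175e+05/1.085e-01) = ln(1.08295e+06) = 13.8952
Step 3: 1/T₂ - 1/T₁ = 1/332 - 1/260 = -8.341057e-04 K⁻¹
Step 4: Eₐ = -R × ln(k₂/k₁) / (1/T₂ - 1/T₁) = -8.314 × 13.8952 / -8.341057e-04
Step 5: Eₐ = 1.3850e+05 J/mol = 138.5 kJ/mol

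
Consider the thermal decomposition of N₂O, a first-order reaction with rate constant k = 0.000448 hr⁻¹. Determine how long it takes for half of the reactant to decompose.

1547 hr

Step 1: For a first-order reaction, t₁/₂ = ln(2)/k
Step 2: t₁/₂ = ln(2)/0.000448
Step 3: t₁/₂ = 0.6931/0.000448 = 1547 hr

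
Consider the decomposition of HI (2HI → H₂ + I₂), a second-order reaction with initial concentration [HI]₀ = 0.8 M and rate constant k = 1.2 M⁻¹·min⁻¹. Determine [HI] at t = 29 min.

0.02774 M

Step 1: For a second-order reaction: 1/[HI] = 1/[HI]₀ + kt
Step 2: 1/[HI] = 1/0.8 + 1.2 × 29
Step 3: 1/[HI] = 1.25 + 34.8 = 36.05
Step 4: [HI] = 1/36.05 = 0.02774 M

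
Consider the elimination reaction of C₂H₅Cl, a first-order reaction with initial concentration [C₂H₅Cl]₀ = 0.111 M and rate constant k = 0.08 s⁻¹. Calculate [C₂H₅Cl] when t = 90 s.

8.287e-05 M

Step 1: For a first-order reaction: [C₂H₅Cl] = [C₂H₅Cl]₀ × e^(-kt)
Step 2: [C₂H₅Cl] = 0.111 × e^(-0.08 × 90)
Step 3: [C₂H₅Cl] = 0.111 × e^(-7.2)
Step 4: [C₂H₅Cl] = 0.111 × 0.000746586 = 8.287e-05 M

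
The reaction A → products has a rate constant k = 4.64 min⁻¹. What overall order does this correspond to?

first order (1)

Step 1: The units of k for an nth-order reaction are (concentration)^(1-n)·(time)⁻¹.
Step 2: Here k has units min⁻¹, so the concentration exponent is 0.
Step 3: 1 - n = 0 ⇒ n = 1. The reaction is first order.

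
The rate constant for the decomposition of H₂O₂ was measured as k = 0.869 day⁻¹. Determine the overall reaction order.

first order (1)

Step 1: The units of k for an nth-order reaction are (concentration)^(1-n)·(time)⁻¹.
Step 2: Here k has units day⁻¹, so the concentration exponent is 0.
Step 3: 1 - n = 0 ⇒ n = 1. The reaction is first order.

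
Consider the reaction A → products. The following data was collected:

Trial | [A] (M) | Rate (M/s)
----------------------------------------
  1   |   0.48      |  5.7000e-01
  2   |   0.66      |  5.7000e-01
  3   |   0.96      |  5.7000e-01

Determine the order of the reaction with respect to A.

zeroth order (0)

Step 1: Compare trials - when concentration changes, rate stays constant.
Step 2: rate₂/rate₁ = 5.7000e-01/5.7000e-01 = 1
Step 3: [A]₂/[A]₁ = 0.66/0.48 = 1.375
Step 4: Since rate ratio ≈ (conc ratio)^0, the reaction is zeroth order.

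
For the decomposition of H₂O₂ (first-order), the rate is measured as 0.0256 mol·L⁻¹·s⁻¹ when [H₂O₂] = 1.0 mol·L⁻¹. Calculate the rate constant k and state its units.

0.0256 s⁻¹

Step 1: rate = k[H₂O₂]^1, so k = rate / [H₂O₂]^1.
Step 2: k = 0.0256 / (1.0)^1 = 0.0256 / 1.
Step 3: k = 0.0256 s⁻¹.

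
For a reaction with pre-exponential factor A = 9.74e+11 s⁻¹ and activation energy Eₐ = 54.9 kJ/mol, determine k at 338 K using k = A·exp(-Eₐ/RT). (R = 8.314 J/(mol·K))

3.19e+03 s⁻¹

Step 1: Use the Arrhenius equation: k = A × exp(-Eₐ/RT)
Step 2: Convert Eₐ to J/mol: 54.9 kJ/mol = 54900 J/mol
Step 3: Calculate the exponent: -Eₐ/(RT) = -54900/(8.314 × 338) = -19.53645
Step 4: k = 9.74e+11 × exp(-19.53645)
Step 5: k = 9.74e+11 × 3.27663e-09 = 3.1914e+03 s⁻¹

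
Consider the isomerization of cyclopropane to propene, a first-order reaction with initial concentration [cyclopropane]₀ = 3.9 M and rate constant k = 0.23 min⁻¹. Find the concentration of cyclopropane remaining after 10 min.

0.391 M

Step 1: For a first-order reaction: [cyclopropane] = [cyclopropane]₀ × e^(-kt)
Step 2: [cyclopropane] = 3.9 × e^(-0.23 × 10)
Step 3: [cyclopropane] = 3.9 × e^(-2.3)
Step 4: [cyclopropane] = 3.9 × 0.100259 = 0.391 M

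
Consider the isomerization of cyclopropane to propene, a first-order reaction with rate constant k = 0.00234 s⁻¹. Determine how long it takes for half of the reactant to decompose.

296.2 s

Step 1: For a first-order reaction, t₁/₂ = ln(2)/k
Step 2: t₁/₂ = ln(2)/0.00234
Step 3: t₁/₂ = 0.6931/0.00234 = 296.2 s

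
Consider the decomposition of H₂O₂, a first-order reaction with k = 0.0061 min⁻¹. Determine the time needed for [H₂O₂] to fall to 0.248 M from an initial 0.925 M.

215.8 min

Step 1: For first-order: t = ln([H₂O₂]₀/[H₂O₂])/k
Step 2: t = ln(0.925/0.248)/0.0061
Step 3: t = ln(3.73)/0.0061
Step 4: t = 1.316/0.0061 = 215.8 min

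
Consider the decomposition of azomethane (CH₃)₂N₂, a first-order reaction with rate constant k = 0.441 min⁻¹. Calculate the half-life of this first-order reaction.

1.572 min

Step 1: For a first-order reaction, t₁/₂ = ln(2)/k
Step 2: t₁/₂ = ln(2)/0.441
Step 3: t₁/₂ = 0.6931/0.441 = 1.572 min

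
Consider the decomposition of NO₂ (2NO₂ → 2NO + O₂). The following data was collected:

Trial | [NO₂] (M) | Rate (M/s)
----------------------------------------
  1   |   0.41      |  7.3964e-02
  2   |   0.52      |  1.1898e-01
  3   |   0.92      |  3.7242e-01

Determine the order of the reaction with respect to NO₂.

second order (2)

Step 1: Compare trials to find order n where rate₂/rate₁ = ([NO₂]₂/[NO₂]₁)^n
Step 2: rate₂/rate₁ = 1.1898e-01/7.3964e-02 = 1.609
Step 3: [NO₂]₂/[NO₂]₁ = 0.52/0.41 = 1.268
Step 4: n = ln(1.609)/ln(1.268) = 2.00 ≈ 2
Step 5: The reaction is second order in NO₂.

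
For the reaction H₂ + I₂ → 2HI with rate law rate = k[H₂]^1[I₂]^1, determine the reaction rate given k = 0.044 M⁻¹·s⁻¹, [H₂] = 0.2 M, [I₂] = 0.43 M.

0.003784 M/s

Step 1: The rate law is rate = k[H₂]^1[I₂]^1
Step 2: Substitute: rate = 0.044 × (0.2)^1 × (0.43)^1
Step 3: rate = 0.044 × 0.2 × 0.43 = 0.003784 M/s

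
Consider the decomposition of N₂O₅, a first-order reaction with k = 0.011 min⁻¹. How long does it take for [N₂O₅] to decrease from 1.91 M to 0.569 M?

110.1 min

Step 1: For first-order: t = ln([N₂O₅]₀/[N₂O₅])/k
Step 2: t = ln(1.91/0.569)/0.011
Step 3: t = ln(3.357)/0.011
Step 4: t = 1.211/0.011 = 110.1 min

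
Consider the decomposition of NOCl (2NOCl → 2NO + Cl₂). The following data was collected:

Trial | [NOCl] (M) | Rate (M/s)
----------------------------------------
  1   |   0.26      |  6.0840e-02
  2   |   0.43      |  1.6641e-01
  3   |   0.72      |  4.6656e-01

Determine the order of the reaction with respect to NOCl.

second order (2)

Step 1: Compare trials to find order n where rate₂/rate₁ = ([NOCl]₂/[NOCl]₁)^n
Step 2: rate₂/rate₁ = 1.6641e-01/6.0840e-02 = 2.735
Step 3: [NOCl]₂/[NOCl]₁ = 0.43/0.26 = 1.654
Step 4: n = ln(2.735)/ln(1.654) = 2.00 ≈ 2
Step 5: The reaction is second order in NOCl.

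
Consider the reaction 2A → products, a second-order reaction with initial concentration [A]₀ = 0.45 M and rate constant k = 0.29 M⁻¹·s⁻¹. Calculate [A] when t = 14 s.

0.1592 M

Step 1: For a second-order reaction: 1/[A] = 1/[A]₀ + kt
Step 2: 1/[A] = 1/0.45 + 0.29 × 14
Step 3: 1/[A] = 2.222 + 4.06 = 6.282
Step 4: [A] = 1/6.282 = 0.1592 M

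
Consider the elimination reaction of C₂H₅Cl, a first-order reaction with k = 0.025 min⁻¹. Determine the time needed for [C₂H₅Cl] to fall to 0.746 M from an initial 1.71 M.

33.18 min

Step 1: For first-order: t = ln([C₂H₅Cl]₀/[C₂H₅Cl])/k
Step 2: t = ln(1.71/0.746)/0.025
Step 3: t = ln(2.292)/0.025
Step 4: t = 0.8295/0.025 = 33.18 min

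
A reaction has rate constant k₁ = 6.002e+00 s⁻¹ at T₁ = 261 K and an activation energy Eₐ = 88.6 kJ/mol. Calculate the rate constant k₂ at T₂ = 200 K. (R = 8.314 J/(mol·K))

2.344e-05 s⁻¹

Step 1: Use the two-temperature Arrhenius form: ln(k₂/k₁) = -Eₐ/R × (1/T₂ - 1/T₁)
Step 2: Convert Eₐ to J/mol: 88.6 kJ/mol = 88600 J/mol
Step 3: 1/T₂ - 1/T₁ = 1/200 - 1/261 = 1.168582e-03 K⁻¹
Step 4: ln(k₂/k₁) = -88600/8.314 × 1.168582e-03 = -12.45326
Step 5: k₂ = k₁ × exp(-12.45326) = 6.002e+00 × 3.90497e-06 = 2.344e-05 s⁻¹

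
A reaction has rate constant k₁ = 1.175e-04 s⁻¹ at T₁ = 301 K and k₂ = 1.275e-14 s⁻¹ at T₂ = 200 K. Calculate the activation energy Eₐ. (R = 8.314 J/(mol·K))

113.7 kJ/mol

Step 1: Use the two-temperature Arrhenius form: ln(k₂/k₁) = -Eₐ/R × (1/T₂ - 1/T₁)
Step 2: ln(k₂/k₁) = ln(1.275e-14/1.175e-04) = ln(1.08511e-10) = -22.9442
Step 3: 1/T₂ - 1/T₁ = 1/200 - 1/301 = 1.677741e-03 K⁻¹
Step 4: Eₐ = -R × ln(k₂/k₁) / (1/T₂ - 1/T₁) = -8.314 × -22.9442 / 1.677741e-03
Step 5: Eₐ = 1.1370e+05 J/mol = 113.7 kJ/mol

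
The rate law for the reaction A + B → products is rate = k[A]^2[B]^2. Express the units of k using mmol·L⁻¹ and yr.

(mmol·L⁻¹)⁻³·yr⁻¹

Step 1: Overall order = 2 + 2 = 4.
Step 2: rate has units mmol·L⁻¹·yr⁻¹; [A]^2[B]^2 has units (mmol·L⁻¹)^4.
Step 3: k = rate/([A]^2[B]^2), so units of k = (mmol·L⁻¹)^(1-4)·yr⁻¹ = (mmol·L⁻¹)⁻³·yr⁻¹.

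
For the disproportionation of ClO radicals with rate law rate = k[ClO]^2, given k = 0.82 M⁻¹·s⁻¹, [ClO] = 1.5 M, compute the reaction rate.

1.845 M/s

Step 1: Identify the rate law: rate = k[ClO]^2
Step 2: Substitute values: rate = 0.82 × (1.5)^2
Step 3: Calculate: rate = 0.82 × 2.25 = 1.845 M/s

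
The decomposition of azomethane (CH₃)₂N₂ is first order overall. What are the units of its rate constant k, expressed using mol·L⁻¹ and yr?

yr⁻¹

Step 1: For overall order n, rate = k × (concentration)^n.
Step 2: Rate has units mol·L⁻¹·yr⁻¹; concentration term has units (mol·L⁻¹)^1.
Step 3: k = rate / (concentration)^n, so units of k = (mol·L⁻¹)^(1-1)·yr⁻¹ = yr⁻¹.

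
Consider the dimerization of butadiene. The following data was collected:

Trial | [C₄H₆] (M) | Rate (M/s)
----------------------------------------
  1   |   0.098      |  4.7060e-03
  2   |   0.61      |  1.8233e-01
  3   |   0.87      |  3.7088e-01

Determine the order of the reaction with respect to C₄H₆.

second order (2)

Step 1: Compare trials to find order n where rate₂/rate₁ = ([C₄H₆]₂/[C₄H₆]₁)^n
Step 2: rate₂/rate₁ = 1.8233e-01/4.7060e-03 = 38.74
Step 3: [C₄H₆]₂/[C₄H₆]₁ = 0.61/0.098 = 6.224
Step 4: n = ln(38.74)/ln(6.224) = 2.00 ≈ 2
Step 5: The reaction is second order in C₄H₆.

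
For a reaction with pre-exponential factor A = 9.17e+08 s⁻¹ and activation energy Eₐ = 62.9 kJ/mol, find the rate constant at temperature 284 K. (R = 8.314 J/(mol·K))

2.47e-03 s⁻¹

Step 1: Use the Arrhenius equation: k = A × exp(-Eₐ/RT)
Step 2: Convert Eₐ to J/mol: 62.9 kJ/mol = 62900 J/mol
Step 3: Calculate the exponent: -Eₐ/(RT) = -62900/(8.314 × 284) = -26.63927
Step 4: k = 9.17e+08 × exp(-26.63927)
Step 5: k = 9.17e+08 × 2.69595e-12 = 2.4722e-03 s⁻¹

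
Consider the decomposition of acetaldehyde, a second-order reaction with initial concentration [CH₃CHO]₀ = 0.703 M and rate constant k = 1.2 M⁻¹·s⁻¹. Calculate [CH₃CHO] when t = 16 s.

0.04849 M

Step 1: For a second-order reaction: 1/[CH₃CHO] = 1/[CH₃CHO]₀ + kt
Step 2: 1/[CH₃CHO] = 1/0.703 + 1.2 × 16
Step 3: 1/[CH₃CHO] = 1.422 + 19.2 = 20.62
Step 4: [CH₃CHO] = 1/20.62 = 0.04849 M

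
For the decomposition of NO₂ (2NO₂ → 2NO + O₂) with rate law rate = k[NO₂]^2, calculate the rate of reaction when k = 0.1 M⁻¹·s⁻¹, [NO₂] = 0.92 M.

0.08464 M/s

Step 1: Identify the rate law: rate = k[NO₂]^2
Step 2: Substitute values: rate = 0.1 × (0.92)^2
Step 3: Calculate: rate = 0.1 × 0.8464 = 0.08464 M/s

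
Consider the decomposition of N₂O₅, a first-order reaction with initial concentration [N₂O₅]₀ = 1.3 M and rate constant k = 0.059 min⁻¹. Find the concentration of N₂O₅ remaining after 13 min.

0.6037 M

Step 1: For a first-order reaction: [N₂O₅] = [N₂O₅]₀ × e^(-kt)
Step 2: [N₂O₅] = 1.3 × e^(-0.059 × 13)
Step 3: [N₂O₅] = 1.3 × e^(-0.767)
Step 4: [N₂O₅] = 1.3 × 0.464404 = 0.6037 M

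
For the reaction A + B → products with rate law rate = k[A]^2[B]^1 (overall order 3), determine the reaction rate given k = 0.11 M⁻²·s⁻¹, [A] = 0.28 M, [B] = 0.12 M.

0.001035 M/s

Step 1: The rate law is rate = k[A]^2[B]^1, overall order = 2+1 = 3
Step 2: Substitute values: rate = 0.11 × (0.28)^2 × (0.12)^1
Step 3: rate = 0.11 × 0.0784 × 0.12 = 0.00103488 M/s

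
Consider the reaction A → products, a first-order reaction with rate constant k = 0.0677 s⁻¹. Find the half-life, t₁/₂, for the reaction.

10.24 s

Step 1: For a first-order reaction, t₁/₂ = ln(2)/k
Step 2: t₁/₂ = ln(2)/0.0677
Step 3: t₁/₂ = 0.6931/0.0677 = 10.24 s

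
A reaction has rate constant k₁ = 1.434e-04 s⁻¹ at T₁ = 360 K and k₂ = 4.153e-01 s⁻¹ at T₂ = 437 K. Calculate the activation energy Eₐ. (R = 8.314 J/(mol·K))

135.4 kJ/mol

Step 1: Use the two-temperature Arrhenius form: ln(k₂/k₁) = -Eₐ/R × (1/T₂ - 1/T₁)
Step 2: ln(k₂/k₁) = ln(4.153e-01/1.434e-04) = ln(2896.09) = 7.97112
Step 3: 1/T₂ - 1/T₁ = 1/437 - 1/360 = -4.894483e-04 K⁻¹
Step 4: Eₐ = -R × ln(k₂/k₁) / (1/T₂ - 1/T₁) = -8.314 × 7.97112 / -4.894483e-04
Step 5: Eₐ = 1.3540e+05 J/mol = 135.4 kJ/mol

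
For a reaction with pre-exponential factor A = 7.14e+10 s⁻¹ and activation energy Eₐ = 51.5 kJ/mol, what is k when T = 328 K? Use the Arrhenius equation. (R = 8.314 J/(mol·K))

4.49e+02 s⁻¹

Step 1: Use the Arrhenius equation: k = A × exp(-Eₐ/RT)
Step 2: Convert Eₐ to J/mol: 51.5 kJ/mol = 51500 J/mol
Step 3: Calculate the exponent: -Eₐ/(RT) = -51500/(8.314 × 328) = -18.88528
Step 4: k = 7.14e+10 × exp(-18.88528)
Step 5: k = 7.14e+10 × 6.28387e-09 = 4.4867e+02 s⁻¹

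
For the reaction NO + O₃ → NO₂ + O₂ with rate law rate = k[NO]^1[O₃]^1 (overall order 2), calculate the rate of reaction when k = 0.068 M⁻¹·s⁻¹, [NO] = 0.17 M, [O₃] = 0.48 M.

0.005549 M/s

Step 1: The rate law is rate = k[NO]^1[O₃]^1, overall order = 1+1 = 2
Step 2: Substitute values: rate = 0.068 × (0.17)^1 × (0.48)^1
Step 3: rate = 0.068 × 0.17 × 0.48 = 0.0055488 M/s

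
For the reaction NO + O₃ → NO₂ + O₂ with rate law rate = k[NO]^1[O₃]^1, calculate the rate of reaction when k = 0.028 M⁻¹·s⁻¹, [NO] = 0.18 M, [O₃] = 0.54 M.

0.002722 M/s

Step 1: The rate law is rate = k[NO]^1[O₃]^1
Step 2: Substitute: rate = 0.028 × (0.18)^1 × (0.54)^1
Step 3: rate = 0.028 × 0.18 × 0.54 = 0.0027216 M/s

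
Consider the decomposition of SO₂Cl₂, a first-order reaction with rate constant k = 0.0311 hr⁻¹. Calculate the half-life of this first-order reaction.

22.29 hr

Step 1: For a first-order reaction, t₁/₂ = ln(2)/k
Step 2: t₁/₂ = ln(2)/0.0311
Step 3: t₁/₂ = 0.6931/0.0311 = 22.29 hr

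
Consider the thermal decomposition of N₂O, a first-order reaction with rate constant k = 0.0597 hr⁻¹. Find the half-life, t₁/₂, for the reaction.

11.61 hr

Step 1: For a first-order reaction, t₁/₂ = ln(2)/k
Step 2: t₁/₂ = ln(2)/0.0597
Step 3: t₁/₂ = 0.6931/0.0597 = 11.61 hr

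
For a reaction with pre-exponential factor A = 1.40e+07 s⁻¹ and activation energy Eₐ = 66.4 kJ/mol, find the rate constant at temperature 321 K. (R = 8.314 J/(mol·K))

2.19e-04 s⁻¹

Step 1: Use the Arrhenius equation: k = A × exp(-Eₐ/RT)
Step 2: Convert Eₐ to J/mol: 66.4 kJ/mol = 66400 J/mol
Step 3: Calculate the exponent: -Eₐ/(RT) = -66400/(8.314 × 321) = -24.88015
Step 4: k = 1.40e+07 × exp(-24.88015)
Step 5: k = 1.40e+07 × 1.56563e-11 = 2.1919e-04 s⁻¹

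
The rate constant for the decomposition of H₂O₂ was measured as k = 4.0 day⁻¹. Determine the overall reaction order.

first order (1)

Step 1: The units of k for an nth-order reaction are (concentration)^(1-n)·(time)⁻¹.
Step 2: Here k has units day⁻¹, so the concentration exponent is 0.
Step 3: 1 - n = 0 ⇒ n = 1. The reaction is first order.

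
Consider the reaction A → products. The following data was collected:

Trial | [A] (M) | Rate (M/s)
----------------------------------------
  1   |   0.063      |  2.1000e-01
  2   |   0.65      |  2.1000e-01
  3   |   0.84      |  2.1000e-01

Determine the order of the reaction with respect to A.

zeroth order (0)

Step 1: Compare trials - when concentration changes, rate stays constant.
Step 2: rate₂/rate₁ = 2.1000e-01/2.1000e-01 = 1
Step 3: [A]₂/[A]₁ = 0.65/0.063 = 10.32
Step 4: Since rate ratio ≈ (conc ratio)^0, the reaction is zeroth order.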